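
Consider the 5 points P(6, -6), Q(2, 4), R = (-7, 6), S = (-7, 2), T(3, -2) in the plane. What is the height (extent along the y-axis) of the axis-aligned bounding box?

12

max y = 6, min y = -6, so height = 12.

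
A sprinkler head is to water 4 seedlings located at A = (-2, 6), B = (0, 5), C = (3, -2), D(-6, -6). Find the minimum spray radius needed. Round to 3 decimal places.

6.387

The minimum enclosing circle is determined by three boundary points: A, C, D.
Their circumcentre is (-145/46, -13/46) with r² = 43165/1058.
The farthest remaining point B is at distance² 40037/1058 ≤ 43165/1058.
r = √(43165/1058) ≈ 6.387.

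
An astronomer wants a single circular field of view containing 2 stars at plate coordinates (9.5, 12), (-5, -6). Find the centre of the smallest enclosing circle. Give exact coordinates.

(2.25, 3)

The smallest circle enclosing two points has them as diameter endpoints.
Centre = midpoint = (2.25, 3); r² = |(9.5, 12)−(-5, -6)|²/4 = 534.25/4 = 133.5625.
Centre = (2.25, 3).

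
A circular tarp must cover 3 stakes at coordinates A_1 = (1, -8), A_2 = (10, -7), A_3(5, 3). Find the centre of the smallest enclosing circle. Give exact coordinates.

(191/38, -123/38)

Side lengths²: A_1A_2² = 82, A_1A_3² = 137, A_2A_3² = 125.
Since A_1A_3² = 137 < 125 + 82 = 207, the triangle is acute, so the smallest enclosing circle is the circumcircle.
Circumcentre = (191/38, -123/38), r² = 28085/722.
Centre = (191/38, -123/38).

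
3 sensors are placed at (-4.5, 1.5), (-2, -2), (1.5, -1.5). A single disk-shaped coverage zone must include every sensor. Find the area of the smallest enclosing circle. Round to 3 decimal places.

35.343

Call the three points A, B, C in the order given.
Side lengths²: AB² = 18.5, AC² = 45, BC² = 12.5.
Since AC² = 45 ≥ 18.5 + 12.5 = 31, the angle opposite AC is not acute, so the smallest enclosing circle has AC as diameter.
Centre = midpoint of AC = (-1.5, 0), r² = 45/4 = 11.25.
Area = π·r² = π·11.25 ≈ 35.343.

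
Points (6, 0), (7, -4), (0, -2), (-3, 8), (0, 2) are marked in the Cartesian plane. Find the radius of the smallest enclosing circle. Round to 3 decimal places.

The farthest pair is (7, -4)–(-3, 8) with squared distance 244. The circle on this segment as diameter has centre (2, 2) and r² = 244/4 = 61.
Check (6, 0): distance² to centre = 20 ≤ 61, so it lies inside.
All remaining points lie in this disk, and no smaller disk contains both endpoints, so this is the minimum enclosing circle.
r = √61 ≈ 7.810.

7.810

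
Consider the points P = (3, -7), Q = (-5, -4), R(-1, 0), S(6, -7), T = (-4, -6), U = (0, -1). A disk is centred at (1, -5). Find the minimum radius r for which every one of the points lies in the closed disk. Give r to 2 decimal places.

The required radius is the distance from (1, -5) to the farthest point.
Squared distances: 8, 37, 29, 29, 26, 17.
Maximum is 37, attained at Q.
r = √37 ≈ 6.08.

6.08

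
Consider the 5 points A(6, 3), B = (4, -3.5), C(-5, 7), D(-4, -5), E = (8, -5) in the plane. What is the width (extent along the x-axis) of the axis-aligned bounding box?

max x = 8, min x = -5, so width = 13.

13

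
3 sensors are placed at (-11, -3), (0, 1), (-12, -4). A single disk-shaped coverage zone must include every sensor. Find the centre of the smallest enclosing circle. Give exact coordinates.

Call the three points A, B, C in the order given.
Side lengths²: AB² = 137, AC² = 2, BC² = 169.
Since BC² = 169 ≥ 137 + 2 = 139, the angle opposite BC is not acute, so the smallest enclosing circle has BC as diameter.
Centre = midpoint of BC = (-6, -1.5), r² = 169/4 = 42.25.
Centre = (-6, -1.5).

(-6, -1.5)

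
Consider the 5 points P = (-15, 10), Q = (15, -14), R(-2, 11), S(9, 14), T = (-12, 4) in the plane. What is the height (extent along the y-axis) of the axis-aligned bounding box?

max y = 14, min y = -14, so height = 28.

28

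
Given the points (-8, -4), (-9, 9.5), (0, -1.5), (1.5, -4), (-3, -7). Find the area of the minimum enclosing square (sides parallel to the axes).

272.25

The bounding box has width 10.5 and height 16.5.
An axis-aligned square enclosing the set must have side ≥ max(width, height).
So the minimum side is max(10.5, 16.5) = 16.5.
Area = 16.5² = 272.25.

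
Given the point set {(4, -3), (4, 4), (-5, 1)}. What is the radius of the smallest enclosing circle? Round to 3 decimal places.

Call the three points A, B, C in the order given.
Side lengths²: AB² = 49, AC² = 97, BC² = 90.
Since AC² = 97 < 90 + 49 = 139, the triangle is acute, so the smallest enclosing circle is the circumcircle.
Circumcentre = (1/6, 0.5), r² = 485/18.
r = √(485/18) ≈ 5.191.

5.191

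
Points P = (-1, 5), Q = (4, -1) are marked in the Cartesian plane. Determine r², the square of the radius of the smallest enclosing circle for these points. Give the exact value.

15.25

The smallest circle enclosing two points has them as diameter endpoints.
Centre = midpoint = (1.5, 2); r² = |PQ|²/4 = 61/4 = 15.25.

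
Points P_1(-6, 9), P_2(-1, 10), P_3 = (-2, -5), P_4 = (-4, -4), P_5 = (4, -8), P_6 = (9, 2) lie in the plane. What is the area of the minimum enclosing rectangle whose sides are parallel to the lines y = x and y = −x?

256.5

In coordinates u = x + y, v = x − y the rectangle is axis-aligned; the map (x,y)→(u,v) scales areas by 2.
u-values: 3, 9, -7, -8, -4, 11; range = 11 − (-8) = 19.
v-values: -15, -11, 3, 0, 12, 7; range = 12 − (-15) = 27.
Area = (19 × 27) / 2 = 256.5.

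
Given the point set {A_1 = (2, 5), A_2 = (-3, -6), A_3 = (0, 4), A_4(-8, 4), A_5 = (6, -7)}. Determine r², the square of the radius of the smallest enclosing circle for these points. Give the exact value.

A smallest enclosing disk is always determined by at most three of the input points on its boundary.
The farthest pair is A_4–A_5 with squared distance 317. The circle on this segment as diameter has centre (-1, -1.5) and r² = 317/4 = 79.25.
Check A_1: distance² to centre = 51.25 ≤ 79.25, so it lies inside.
All remaining points lie in this disk, and no smaller disk contains both endpoints, so this is the minimum enclosing circle.

79.25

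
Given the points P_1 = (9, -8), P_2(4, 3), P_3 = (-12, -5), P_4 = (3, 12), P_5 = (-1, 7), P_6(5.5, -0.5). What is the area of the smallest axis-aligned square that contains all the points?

The bounding box has width 21 and height 20.
An axis-aligned square enclosing the set must have side ≥ max(width, height).
So the minimum side is max(21, 20) = 21.
Area = 21² = 441.

441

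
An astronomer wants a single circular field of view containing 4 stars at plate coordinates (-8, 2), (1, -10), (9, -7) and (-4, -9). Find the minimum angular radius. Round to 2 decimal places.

By Welzl's lemma the MEC is supported by two points (diametrically opposite) or three points (on a circumcircle).
The farthest pair is (-8, 2)–(9, -7) with squared distance 370. The circle on this segment as diameter has centre (0.5, -2.5) and r² = 370/4 = 92.5.
Check (1, -10): distance² to centre = 56.5 ≤ 92.5, so it lies inside.
All remaining points lie in this disk, and no smaller disk contains both endpoints, so this is the minimum enclosing circle.
r = √(92.5) ≈ 9.62.

9.62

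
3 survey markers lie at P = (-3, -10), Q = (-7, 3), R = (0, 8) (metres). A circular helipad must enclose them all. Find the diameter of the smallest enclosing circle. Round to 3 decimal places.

18.248

Side lengths²: PQ² = 185, PR² = 333, QR² = 74.
Since PR² = 333 ≥ 185 + 74 = 259, the angle opposite PR is not acute, so the smallest enclosing circle has PR as diameter.
Centre = midpoint of PR = (-1.5, -1), r² = 333/4 = 83.25.
Diameter = 2r = 2√(83.25) ≈ 18.248.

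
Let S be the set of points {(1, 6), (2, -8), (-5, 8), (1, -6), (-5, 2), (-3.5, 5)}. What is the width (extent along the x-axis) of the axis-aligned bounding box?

max x = 2, min x = -5, so width = 7.

7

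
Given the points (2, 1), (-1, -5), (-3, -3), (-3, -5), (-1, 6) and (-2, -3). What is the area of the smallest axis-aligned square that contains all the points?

The bounding box has width 5 and height 11.
An axis-aligned square enclosing the set must have side ≥ max(width, height).
So the minimum side is max(5, 11) = 11.
Area = 11² = 121.

121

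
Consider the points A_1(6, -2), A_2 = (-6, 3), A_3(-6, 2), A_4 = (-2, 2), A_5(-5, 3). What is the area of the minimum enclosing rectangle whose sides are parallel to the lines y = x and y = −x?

68

In coordinates u = x + y, v = x − y the rectangle is axis-aligned; the map (x,y)→(u,v) scales areas by 2.
u-values: 4, -3, -4, 0, -2; range = 4 − (-4) = 8.
v-values: 8, -9, -8, -4, -8; range = 8 − (-9) = 17.
Area = (8 × 17) / 2 = 68.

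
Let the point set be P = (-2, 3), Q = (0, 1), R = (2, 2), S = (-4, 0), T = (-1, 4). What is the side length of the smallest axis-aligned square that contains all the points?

6

The bounding box has width 6 and height 4.
An axis-aligned square enclosing the set must have side ≥ max(width, height).
So the minimum side is max(6, 4) = 6.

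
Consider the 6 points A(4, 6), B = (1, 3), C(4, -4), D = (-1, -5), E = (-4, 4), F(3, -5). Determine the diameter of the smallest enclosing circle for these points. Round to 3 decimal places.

The minimum enclosing circle is determined by three boundary points: A, D, E.
Their circumcentre is (14/13, 9/13) with r² = 6205/169.
The farthest remaining point F is at distance² 6101/169 ≤ 6205/169.
Diameter = 2r = 2√(6205/169) ≈ 12.119.

12.119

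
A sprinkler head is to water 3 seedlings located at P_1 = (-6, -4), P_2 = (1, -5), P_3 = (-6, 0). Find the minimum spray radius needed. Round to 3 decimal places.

Side lengths²: P_1P_2² = 50, P_1P_3² = 16, P_2P_3² = 74.
Since P_2P_3² = 74 ≥ 50 + 16 = 66, the angle opposite P_2P_3 is not acute, so the smallest enclosing circle has P_2P_3 as diameter.
Centre = midpoint of P_2P_3 = (-2.5, -2.5), r² = 74/4 = 18.5.
r = √(18.5) ≈ 4.301.

4.301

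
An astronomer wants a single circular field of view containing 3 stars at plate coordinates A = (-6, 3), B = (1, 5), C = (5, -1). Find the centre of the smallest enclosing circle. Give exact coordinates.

(-0.5, 1)

Side lengths²: AB² = 53, AC² = 137, BC² = 52.
Since AC² = 137 ≥ 53 + 52 = 105, the angle opposite AC is not acute, so the smallest enclosing circle has AC as diameter.
Centre = midpoint of AC = (-0.5, 1), r² = 137/4 = 34.25.
Centre = (-0.5, 1).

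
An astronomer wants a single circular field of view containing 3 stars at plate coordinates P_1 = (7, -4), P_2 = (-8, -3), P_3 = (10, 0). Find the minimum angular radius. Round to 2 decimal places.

Side lengths²: P_1P_2² = 226, P_1P_3² = 25, P_2P_3² = 333.
Since P_2P_3² = 333 ≥ 226 + 25 = 251, the angle opposite P_2P_3 is not acute, so the smallest enclosing circle has P_2P_3 as diameter.
Centre = midpoint of P_2P_3 = (1, -1.5), r² = 333/4 = 83.25.
r = √(83.25) ≈ 9.12.

9.12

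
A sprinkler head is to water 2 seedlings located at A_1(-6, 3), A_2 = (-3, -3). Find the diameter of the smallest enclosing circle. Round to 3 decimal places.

The smallest circle enclosing two points has them as diameter endpoints.
Centre = midpoint = (-4.5, 0); r² = |A_1A_2|²/4 = 45/4 = 11.25.
Diameter = 2r = 2√(11.25) ≈ 6.708.

6.708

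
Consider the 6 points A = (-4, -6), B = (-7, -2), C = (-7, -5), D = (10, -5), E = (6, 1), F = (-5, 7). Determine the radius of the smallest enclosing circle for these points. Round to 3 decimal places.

By Welzl's lemma the MEC is supported by two points (diametrically opposite) or three points (on a circumcircle).
The minimum enclosing circle is determined by three boundary points: C, D, F.
Their circumcentre is (1.5, -0.25) with r² = 94.8125.
The farthest remaining point B is at distance² 75.3125 ≤ 94.8125.
r = √(94.8125) ≈ 9.737.

9.737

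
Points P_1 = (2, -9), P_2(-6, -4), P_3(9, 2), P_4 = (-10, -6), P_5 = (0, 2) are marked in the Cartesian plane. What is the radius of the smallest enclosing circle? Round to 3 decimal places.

A smallest enclosing disk is always determined by at most three of the input points on its boundary.
The farthest pair is P_3–P_4 with squared distance 425. The circle on this segment as diameter has centre (-0.5, -2) and r² = 425/4 = 106.25.
Check P_1: distance² to centre = 55.25 ≤ 106.25, so it lies inside.
All remaining points lie in this disk, and no smaller disk contains both endpoints, so this is the minimum enclosing circle.
r = √(106.25) ≈ 10.308.

10.308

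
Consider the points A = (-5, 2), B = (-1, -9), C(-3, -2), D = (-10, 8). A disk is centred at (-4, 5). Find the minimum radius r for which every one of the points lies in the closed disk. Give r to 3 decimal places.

The required radius is the distance from (-4, 5) to the farthest point.
Squared distances: 10, 205, 50, 45.
Maximum is 205, attained at B.
r = √205 ≈ 14.318.

14.318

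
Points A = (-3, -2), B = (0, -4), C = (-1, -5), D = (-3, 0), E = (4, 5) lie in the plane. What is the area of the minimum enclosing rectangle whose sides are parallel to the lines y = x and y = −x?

In coordinates u = x + y, v = x − y the rectangle is axis-aligned; the map (x,y)→(u,v) scales areas by 2.
u-values: -5, -4, -6, -3, 9; range = 9 − (-6) = 15.
v-values: -1, 4, 4, -3, -1; range = 4 − (-3) = 7.
Area = (15 × 7) / 2 = 52.5.

52.5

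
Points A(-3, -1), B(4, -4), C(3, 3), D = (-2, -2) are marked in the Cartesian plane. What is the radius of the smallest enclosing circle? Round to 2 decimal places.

A smallest enclosing disk is always determined by at most three of the input points on its boundary.
The minimum enclosing circle is determined by three boundary points: A, B, C.
Their circumcentre is (28/23, -19/23) with r² = 9425/529.
The farthest remaining point D is at distance² 6205/529 ≤ 9425/529.
r = √(9425/529) ≈ 4.22.

4.22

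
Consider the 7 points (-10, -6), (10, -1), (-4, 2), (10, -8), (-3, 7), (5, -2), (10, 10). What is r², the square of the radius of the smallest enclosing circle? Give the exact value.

A smallest enclosing disk is always determined by at most three of the input points on its boundary.
The minimum enclosing circle is determined by three boundary points: (-10, -6), (10, -8), (10, 10).
Their circumcentre is (0.8, 1) with r² = 165.64.
The farthest remaining point (10, -1) is at distance² 88.64 ≤ 165.64.

165.64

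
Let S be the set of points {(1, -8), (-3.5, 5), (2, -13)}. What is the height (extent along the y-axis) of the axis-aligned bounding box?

max y = 5, min y = -13, so height = 18.

18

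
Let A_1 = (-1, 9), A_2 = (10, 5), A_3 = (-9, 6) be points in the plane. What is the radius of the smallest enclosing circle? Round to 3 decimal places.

9.513

Side lengths²: A_1A_2² = 137, A_1A_3² = 73, A_2A_3² = 362.
Since A_2A_3² = 362 ≥ 137 + 73 = 210, the angle opposite A_2A_3 is not acute, so the smallest enclosing circle has A_2A_3 as diameter.
Centre = midpoint of A_2A_3 = (0.5, 5.5), r² = 362/4 = 90.5.
r = √(90.5) ≈ 9.513.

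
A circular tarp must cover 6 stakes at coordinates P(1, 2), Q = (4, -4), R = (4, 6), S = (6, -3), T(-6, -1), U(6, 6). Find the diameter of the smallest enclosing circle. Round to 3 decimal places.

14.084

A smallest enclosing disk is always determined by at most three of the input points on its boundary.
The minimum enclosing circle is determined by three boundary points: S, T, U.
Their circumcentre is (7/12, 1.5) with r² = 7141/144.
The farthest remaining point Q is at distance² 6037/144 ≤ 7141/144.
Diameter = 2r = 2√(7141/144) ≈ 14.084.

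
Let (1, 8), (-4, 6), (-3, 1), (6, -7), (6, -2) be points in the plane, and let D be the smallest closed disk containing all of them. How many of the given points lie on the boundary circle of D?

3

The minimum enclosing circle of a finite set is fixed by two of the points (as a diameter) or three (as a circumcircle).
The minimum enclosing circle is determined by three boundary points: (1, 8), (-4, 6), (6, -7).
Their circumcentre is (47/34, -7/34) with r² = 39005/578.
The farthest remaining point (6, -2) is at distance² 14185/578 ≤ 39005/578.
The points at distance exactly r from the centre are (1, 8), (-4, 6), (6, -7) — 3 points.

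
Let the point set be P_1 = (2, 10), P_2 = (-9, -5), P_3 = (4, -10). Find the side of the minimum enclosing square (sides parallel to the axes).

20

The bounding box has width 13 and height 20.
An axis-aligned square enclosing the set must have side ≥ max(width, height).
So the minimum side is max(13, 20) = 20.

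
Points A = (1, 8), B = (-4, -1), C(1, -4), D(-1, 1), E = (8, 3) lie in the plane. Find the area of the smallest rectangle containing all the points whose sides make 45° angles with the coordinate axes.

96

In coordinates u = x + y, v = x − y the rectangle is axis-aligned; the map (x,y)→(u,v) scales areas by 2.
u-values: 9, -5, -3, 0, 11; range = 11 − (-5) = 16.
v-values: -7, -3, 5, -2, 5; range = 5 − (-7) = 12.
Area = (16 × 12) / 2 = 96.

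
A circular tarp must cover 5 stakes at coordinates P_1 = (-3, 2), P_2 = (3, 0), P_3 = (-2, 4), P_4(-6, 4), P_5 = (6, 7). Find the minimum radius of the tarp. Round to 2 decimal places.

The minimum enclosing circle is determined by three boundary points: P_2, P_4, P_5.
Their circumcentre is (0.02, 5.42) with r² = 38.2568.
The farthest remaining point P_1 is at distance² 20.8168 ≤ 38.2568.
r = √(38.2568) ≈ 6.19.

6.19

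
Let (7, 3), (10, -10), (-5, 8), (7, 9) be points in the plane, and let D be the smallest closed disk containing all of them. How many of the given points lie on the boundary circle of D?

The minimum enclosing circle of a finite set is fixed by two of the points (as a diameter) or three (as a circumcircle).
The farthest pair is (10, -10)–(-5, 8) with squared distance 549. The circle on this segment as diameter has centre (2.5, -1) and r² = 549/4 = 137.25.
Check (7, 3): distance² to centre = 36.25 ≤ 137.25, so it lies inside.
All remaining points lie in this disk, and no smaller disk contains both endpoints, so this is the minimum enclosing circle.
The points at distance exactly r from the centre are (10, -10), (-5, 8) — 2 points.

2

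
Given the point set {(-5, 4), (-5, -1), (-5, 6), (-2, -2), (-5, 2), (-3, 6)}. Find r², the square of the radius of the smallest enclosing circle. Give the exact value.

The farthest pair is (-5, 6)–(-2, -2) with squared distance 73. The circle on this segment as diameter has centre (-3.5, 2) and r² = 73/4 = 18.25.
Check (-5, 4): distance² to centre = 6.25 ≤ 18.25, so it lies inside.
All remaining points lie in this disk, and no smaller disk contains both endpoints, so this is the minimum enclosing circle.

18.25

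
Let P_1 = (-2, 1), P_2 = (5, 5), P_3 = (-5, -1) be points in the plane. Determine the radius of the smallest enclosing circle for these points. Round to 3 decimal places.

Side lengths²: P_1P_2² = 65, P_1P_3² = 13, P_2P_3² = 136.
Since P_2P_3² = 136 ≥ 65 + 13 = 78, the angle opposite P_2P_3 is not acute, so the smallest enclosing circle has P_2P_3 as diameter.
Centre = midpoint of P_2P_3 = (0, 2), r² = 136/4 = 34.
r = √34 ≈ 5.831.

5.831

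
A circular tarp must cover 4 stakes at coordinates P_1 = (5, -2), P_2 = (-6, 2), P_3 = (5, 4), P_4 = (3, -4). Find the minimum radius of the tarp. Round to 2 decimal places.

5.95

By Welzl's lemma the MEC is supported by two points (diametrically opposite) or three points (on a circumcircle).
The minimum enclosing circle is determined by three boundary points: P_1, P_2, P_3.
Their circumcentre is (-3/22, 1) with r² = 17125/484.
The farthest remaining point P_4 is at distance² 16861/484 ≤ 17125/484.
r = √(17125/484) ≈ 5.95.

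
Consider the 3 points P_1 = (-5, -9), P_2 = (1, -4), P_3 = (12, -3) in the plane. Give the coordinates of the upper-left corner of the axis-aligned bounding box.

(-5, -3)

x-range [-5, 12], y-range [-9, -3].
The upper-left corner is (-5, -3).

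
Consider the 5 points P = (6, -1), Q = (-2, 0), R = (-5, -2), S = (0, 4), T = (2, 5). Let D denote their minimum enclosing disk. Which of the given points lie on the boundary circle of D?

By Welzl's lemma the MEC is supported by two points (diametrically opposite) or three points (on a circumcircle).
The minimum enclosing circle is determined by three boundary points: P, R, T.
Their circumcentre is (0.4, -0.4) with r² = 31.72.
The farthest remaining point S is at distance² 19.52 ≤ 31.72.
The points at distance exactly r from the centre are P, R, T — 3 points.

P, R, T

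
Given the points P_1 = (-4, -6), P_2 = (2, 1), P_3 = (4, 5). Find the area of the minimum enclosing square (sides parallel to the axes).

The bounding box has width 8 and height 11.
An axis-aligned square enclosing the set must have side ≥ max(width, height).
So the minimum side is max(8, 11) = 11.
Area = 11² = 121.

121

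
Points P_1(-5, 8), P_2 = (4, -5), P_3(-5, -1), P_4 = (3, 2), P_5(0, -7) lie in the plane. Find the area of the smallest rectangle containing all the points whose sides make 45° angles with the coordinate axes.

132

In coordinates u = x + y, v = x − y the rectangle is axis-aligned; the map (x,y)→(u,v) scales areas by 2.
u-values: 3, -1, -6, 5, -7; range = 5 − (-7) = 12.
v-values: -13, 9, -4, 1, 7; range = 9 − (-13) = 22.
Area = (12 × 22) / 2 = 132.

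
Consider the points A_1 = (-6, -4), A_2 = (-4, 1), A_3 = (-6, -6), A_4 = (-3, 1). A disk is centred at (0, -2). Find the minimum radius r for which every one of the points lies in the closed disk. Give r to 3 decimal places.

The required radius is the distance from (0, -2) to the farthest point.
Squared distances: 40, 25, 52, 18.
Maximum is 52, attained at A_3.
r = √52 ≈ 7.211.

7.211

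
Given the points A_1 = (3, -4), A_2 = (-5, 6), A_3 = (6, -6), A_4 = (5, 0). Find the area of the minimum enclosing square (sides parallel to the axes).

The bounding box has width 11 and height 12.
An axis-aligned square enclosing the set must have side ≥ max(width, height).
So the minimum side is max(11, 12) = 12.
Area = 12² = 144.

144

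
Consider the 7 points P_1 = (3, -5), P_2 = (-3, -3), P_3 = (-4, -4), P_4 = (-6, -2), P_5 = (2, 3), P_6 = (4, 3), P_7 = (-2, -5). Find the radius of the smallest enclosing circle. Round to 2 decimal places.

5.70

The minimum enclosing circle of a finite set is fixed by two of the points (as a diameter) or three (as a circumcircle).
The minimum enclosing circle is determined by three boundary points: P_1, P_4, P_6.
Their circumcentre is (-0.5, -0.5) with r² = 32.5.
The farthest remaining point P_3 is at distance² 24.5 ≤ 32.5.
r = √(32.5) ≈ 5.70.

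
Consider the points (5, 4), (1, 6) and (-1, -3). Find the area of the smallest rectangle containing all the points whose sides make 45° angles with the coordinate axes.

45.5

In coordinates u = x + y, v = x − y the rectangle is axis-aligned; the map (x,y)→(u,v) scales areas by 2.
u-values: 9, 7, -4; range = 9 − (-4) = 13.
v-values: 1, -5, 2; range = 2 − (-5) = 7.
Area = (13 × 7) / 2 = 45.5.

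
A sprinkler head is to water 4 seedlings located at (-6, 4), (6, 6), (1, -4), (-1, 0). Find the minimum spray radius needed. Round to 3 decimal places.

6.572

By Welzl's lemma the MEC is supported by two points (diametrically opposite) or three points (on a circumcircle).
The minimum enclosing circle is determined by three boundary points: (-6, 4), (6, 6), (1, -4).
Their circumcentre is (9/22, 28/11) with r² = 20905/484.
The farthest remaining point (-1, 0) is at distance² 4097/484 ≤ 20905/484.
r = √(20905/484) ≈ 6.572.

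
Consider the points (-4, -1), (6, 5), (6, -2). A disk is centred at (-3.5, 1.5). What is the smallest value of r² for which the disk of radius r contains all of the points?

102.5

The required radius is the distance from (-3.5, 1.5) to the farthest point.
Squared distances: 6.5, 102.5, 102.5.
Maximum is 102.5, attained at (6, 5).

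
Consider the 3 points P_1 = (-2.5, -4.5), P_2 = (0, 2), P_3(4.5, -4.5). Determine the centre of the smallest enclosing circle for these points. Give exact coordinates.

(1, -55/26)

Side lengths²: P_1P_2² = 48.5, P_1P_3² = 49, P_2P_3² = 62.5.
Since P_2P_3² = 62.5 < 49 + 48.5 = 97.5, the triangle is acute, so the smallest enclosing circle is the circumcircle.
Circumcentre = (1, -55/26), r² = 12125/676.
Centre = (1, -55/26).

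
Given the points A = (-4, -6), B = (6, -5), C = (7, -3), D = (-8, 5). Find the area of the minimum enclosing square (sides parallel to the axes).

225

The bounding box has width 15 and height 11.
An axis-aligned square enclosing the set must have side ≥ max(width, height).
So the minimum side is max(15, 11) = 15.
Area = 15² = 225.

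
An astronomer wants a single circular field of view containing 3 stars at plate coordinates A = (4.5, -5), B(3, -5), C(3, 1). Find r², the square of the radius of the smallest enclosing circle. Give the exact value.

9.5625

Side lengths²: AB² = 2.25, AC² = 38.25, BC² = 36.
Since AC² = 38.25 ≥ 36 + 2.25 = 38.25, the angle opposite AC is not acute, so the smallest enclosing circle has AC as diameter.
Centre = midpoint of AC = (3.75, -2), r² = 38.25/4 = 9.5625.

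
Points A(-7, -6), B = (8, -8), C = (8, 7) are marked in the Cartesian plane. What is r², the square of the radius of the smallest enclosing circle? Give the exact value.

Side lengths²: AB² = 229, AC² = 394, BC² = 225.
Since AC² = 394 < 229 + 225 = 454, the triangle is acute, so the smallest enclosing circle is the circumcircle.
Circumcentre = (41/30, -0.5), r² = 45113/450.

45113/450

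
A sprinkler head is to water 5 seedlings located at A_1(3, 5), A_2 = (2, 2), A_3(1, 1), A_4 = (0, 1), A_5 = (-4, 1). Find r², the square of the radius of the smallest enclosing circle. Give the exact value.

The minimum enclosing circle of a finite set is fixed by two of the points (as a diameter) or three (as a circumcircle).
The farthest pair is A_1–A_5 with squared distance 65. The circle on this segment as diameter has centre (-0.5, 3) and r² = 65/4 = 16.25.
Check A_2: distance² to centre = 7.25 ≤ 16.25, so it lies inside.
All remaining points lie in this disk, and no smaller disk contains both endpoints, so this is the minimum enclosing circle.

16.25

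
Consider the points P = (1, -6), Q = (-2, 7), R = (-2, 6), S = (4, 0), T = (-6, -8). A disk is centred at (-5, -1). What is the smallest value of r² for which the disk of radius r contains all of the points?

The required radius is the distance from (-5, -1) to the farthest point.
Squared distances: 61, 73, 58, 82, 50.
Maximum is 82, attained at S.

82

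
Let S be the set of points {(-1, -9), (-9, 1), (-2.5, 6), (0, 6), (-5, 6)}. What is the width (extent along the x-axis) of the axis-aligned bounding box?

max x = 0, min x = -9, so width = 9.

9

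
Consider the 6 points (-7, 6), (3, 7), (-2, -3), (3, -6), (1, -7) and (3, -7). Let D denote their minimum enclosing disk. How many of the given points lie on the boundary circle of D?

3

The minimum enclosing circle is determined by three boundary points: (-7, 6), (3, 7), (3, -7).
Their circumcentre is (-1.35, 0) with r² = 67.9225.
The farthest remaining point (3, -6) is at distance² 54.9225 ≤ 67.9225.
The points at distance exactly r from the centre are (-7, 6), (3, 7), (3, -7) — 3 points.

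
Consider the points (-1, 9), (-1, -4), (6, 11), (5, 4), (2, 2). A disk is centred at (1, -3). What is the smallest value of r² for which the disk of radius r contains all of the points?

221

The required radius is the distance from (1, -3) to the farthest point.
Squared distances: 148, 5, 221, 65, 26.
Maximum is 221, attained at (6, 11).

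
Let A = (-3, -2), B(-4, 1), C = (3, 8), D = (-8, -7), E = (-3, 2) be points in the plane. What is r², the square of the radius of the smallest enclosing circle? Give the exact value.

86.5

A smallest enclosing disk is always determined by at most three of the input points on its boundary.
The farthest pair is C–D with squared distance 346. The circle on this segment as diameter has centre (-2.5, 0.5) and r² = 346/4 = 86.5.
Check A: distance² to centre = 6.5 ≤ 86.5, so it lies inside.
All remaining points lie in this disk, and no smaller disk contains both endpoints, so this is the minimum enclosing circle.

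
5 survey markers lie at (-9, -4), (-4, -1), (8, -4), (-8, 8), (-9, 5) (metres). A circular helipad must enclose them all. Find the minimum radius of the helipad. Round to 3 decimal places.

10.035

The minimum enclosing circle of a finite set is fixed by two of the points (as a diameter) or three (as a circumcircle).
The minimum enclosing circle is determined by three boundary points: (-9, -4), (8, -4), (-8, 8).
Their circumcentre is (-0.5, 4/3) with r² = 3625/36.
The farthest remaining point (-9, 5) is at distance² 3085/36 ≤ 3625/36.
r = √(3625/36) ≈ 10.035.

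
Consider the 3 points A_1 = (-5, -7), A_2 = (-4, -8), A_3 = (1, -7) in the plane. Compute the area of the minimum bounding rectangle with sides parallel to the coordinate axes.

x ranges over [-5, 1], width 6.
y ranges over [-8, -7], height 1.
Area = 6 × 1 = 6.

6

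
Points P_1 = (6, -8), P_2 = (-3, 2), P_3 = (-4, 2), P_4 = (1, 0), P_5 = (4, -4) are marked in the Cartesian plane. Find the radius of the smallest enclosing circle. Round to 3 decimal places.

7.071

A smallest enclosing disk is always determined by at most three of the input points on its boundary.
The farthest pair is P_1–P_3 with squared distance 200. The circle on this segment as diameter has centre (1, -3) and r² = 200/4 = 50.
Check P_2: distance² to centre = 41 ≤ 50, so it lies inside.
All remaining points lie in this disk, and no smaller disk contains both endpoints, so this is the minimum enclosing circle.
r = √50 ≈ 7.071.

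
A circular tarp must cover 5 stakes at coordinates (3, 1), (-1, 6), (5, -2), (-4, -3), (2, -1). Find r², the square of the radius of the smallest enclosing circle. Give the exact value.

By Welzl's lemma the MEC is supported by two points (diametrically opposite) or three points (on a circumcircle).
The minimum enclosing circle is determined by three boundary points: (-1, 6), (5, -2), (-4, -3).
Their circumcentre is (2/13, 8/13) with r² = 5125/169.
The farthest remaining point (3, 1) is at distance² 1394/169 ≤ 5125/169.

5125/169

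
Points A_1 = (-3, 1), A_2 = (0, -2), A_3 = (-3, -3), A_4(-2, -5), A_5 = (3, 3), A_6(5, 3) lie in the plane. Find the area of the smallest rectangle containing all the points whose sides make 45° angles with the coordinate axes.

In coordinates u = x + y, v = x − y the rectangle is axis-aligned; the map (x,y)→(u,v) scales areas by 2.
u-values: -2, -2, -6, -7, 6, 8; range = 8 − (-7) = 15.
v-values: -4, 2, 0, 3, 0, 2; range = 3 − (-4) = 7.
Area = (15 × 7) / 2 = 52.5.

52.5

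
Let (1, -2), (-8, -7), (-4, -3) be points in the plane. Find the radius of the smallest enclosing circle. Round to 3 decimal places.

Call the three points A, B, C in the order given.
Side lengths²: AB² = 106, AC² = 26, BC² = 32.
Since AB² = 106 ≥ 32 + 26 = 58, the angle opposite AB is not acute, so the smallest enclosing circle has AB as diameter.
Centre = midpoint of AB = (-3.5, -4.5), r² = 106/4 = 26.5.
r = √(26.5) ≈ 5.148.

5.148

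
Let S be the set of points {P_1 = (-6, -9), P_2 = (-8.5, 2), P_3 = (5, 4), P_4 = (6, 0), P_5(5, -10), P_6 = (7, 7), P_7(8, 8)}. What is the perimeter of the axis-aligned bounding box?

Width = max x − min x = 8 − (-8.5) = 16.5.
Height = max y − min y = 8 − (-10) = 18.
Perimeter = 2(16.5 + 18) = 69.

69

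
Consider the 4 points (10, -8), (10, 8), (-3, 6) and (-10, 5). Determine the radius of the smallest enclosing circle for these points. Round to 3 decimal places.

The minimum enclosing circle is determined by three boundary points: (10, -8), (10, 8), (-10, 5).
Their circumcentre is (0.975, 0) with r² = 145.450625.
The farthest remaining point (-3, 6) is at distance² 51.800625 ≤ 145.450625.
r = √(145.450625) ≈ 12.060.

12.060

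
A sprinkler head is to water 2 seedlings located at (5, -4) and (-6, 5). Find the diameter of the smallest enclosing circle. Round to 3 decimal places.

The smallest circle enclosing two points has them as diameter endpoints.
Centre = midpoint = (-0.5, 0.5); r² = |(5, -4)−(-6, 5)|²/4 = 202/4 = 50.5.
Diameter = 2r = 2√(50.5) ≈ 14.213.

14.213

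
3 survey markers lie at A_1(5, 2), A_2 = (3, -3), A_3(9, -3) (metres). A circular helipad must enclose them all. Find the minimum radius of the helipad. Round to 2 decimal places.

3.45

Side lengths²: A_1A_2² = 29, A_1A_3² = 41, A_2A_3² = 36.
Since A_1A_3² = 41 < 36 + 29 = 65, the triangle is acute, so the smallest enclosing circle is the circumcircle.
Circumcentre = (6, -1.3), r² = 11.89.
r = √(11.89) ≈ 3.45.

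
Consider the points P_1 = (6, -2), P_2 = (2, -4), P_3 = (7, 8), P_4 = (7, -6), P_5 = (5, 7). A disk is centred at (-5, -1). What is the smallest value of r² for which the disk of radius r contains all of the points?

The required radius is the distance from (-5, -1) to the farthest point.
Squared distances: 122, 58, 225, 169, 164.
Maximum is 225, attained at P_3.

225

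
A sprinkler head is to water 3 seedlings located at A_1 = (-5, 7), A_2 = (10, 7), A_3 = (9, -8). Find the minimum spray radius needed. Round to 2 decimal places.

10.28

Side lengths²: A_1A_2² = 225, A_1A_3² = 421, A_2A_3² = 226.
Since A_1A_3² = 421 < 226 + 225 = 451, the triangle is acute, so the smallest enclosing circle is the circumcircle.
Circumcentre = (2.5, -1/30), r² = 47573/450.
r = √(47573/450) ≈ 10.28.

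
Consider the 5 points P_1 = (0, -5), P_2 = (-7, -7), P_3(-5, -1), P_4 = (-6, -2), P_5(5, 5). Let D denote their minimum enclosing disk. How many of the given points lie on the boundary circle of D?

A smallest enclosing disk is always determined by at most three of the input points on its boundary.
The farthest pair is P_2–P_5 with squared distance 288. The circle on this segment as diameter has centre (-1, -1) and r² = 288/4 = 72.
Check P_1: distance² to centre = 17 ≤ 72, so it lies inside.
All remaining points lie in this disk, and no smaller disk contains both endpoints, so this is the minimum enclosing circle.
The points at distance exactly r from the centre are P_2, P_5 — 2 points.

2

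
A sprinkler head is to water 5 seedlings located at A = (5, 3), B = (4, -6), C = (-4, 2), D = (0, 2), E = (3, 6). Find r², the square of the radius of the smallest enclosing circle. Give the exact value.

A smallest enclosing disk is always determined by at most three of the input points on its boundary.
The minimum enclosing circle is determined by three boundary points: B, C, E.
Their circumcentre is (41/22, -3/22) with r² = 9425/242.
The farthest remaining point A is at distance² 4761/242 ≤ 9425/242.

9425/242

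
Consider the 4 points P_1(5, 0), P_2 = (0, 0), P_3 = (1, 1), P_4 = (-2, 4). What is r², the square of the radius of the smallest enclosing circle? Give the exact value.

The minimum enclosing circle of a finite set is fixed by two of the points (as a diameter) or three (as a circumcircle).
The farthest pair is P_1–P_4 with squared distance 65. The circle on this segment as diameter has centre (1.5, 2) and r² = 65/4 = 16.25.
Check P_2: distance² to centre = 6.25 ≤ 16.25, so it lies inside.
All remaining points lie in this disk, and no smaller disk contains both endpoints, so this is the minimum enclosing circle.

16.25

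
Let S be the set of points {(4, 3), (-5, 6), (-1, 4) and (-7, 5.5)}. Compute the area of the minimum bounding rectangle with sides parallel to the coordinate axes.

x ranges over [-7, 4], width 11.
y ranges over [3, 6], height 3.
Area = 11 × 3 = 33.

33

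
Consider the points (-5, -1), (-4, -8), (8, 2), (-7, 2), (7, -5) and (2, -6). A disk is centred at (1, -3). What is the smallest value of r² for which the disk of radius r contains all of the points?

89

The required radius is the distance from (1, -3) to the farthest point.
Squared distances: 40, 50, 74, 89, 40, 10.
Maximum is 89, attained at (-7, 2).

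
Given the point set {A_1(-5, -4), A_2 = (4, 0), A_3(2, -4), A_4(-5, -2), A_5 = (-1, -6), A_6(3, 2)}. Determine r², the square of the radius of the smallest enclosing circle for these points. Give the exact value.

12125/484

By Welzl's lemma the MEC is supported by two points (diametrically opposite) or three points (on a circumcircle).
The minimum enclosing circle is determined by three boundary points: A_1, A_2, A_6.
Their circumcentre is (-19/22, -13/11) with r² = 12125/484.
The farthest remaining point A_5 is at distance² 11245/484 ≤ 12125/484.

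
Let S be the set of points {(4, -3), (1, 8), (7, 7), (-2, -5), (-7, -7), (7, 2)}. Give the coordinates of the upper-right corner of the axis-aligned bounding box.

(7, 8)

x-range [-7, 7], y-range [-7, 8].
The upper-right corner is (7, 8).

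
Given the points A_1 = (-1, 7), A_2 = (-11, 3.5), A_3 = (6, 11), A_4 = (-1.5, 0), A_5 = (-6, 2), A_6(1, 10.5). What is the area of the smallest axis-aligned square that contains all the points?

The bounding box has width 17 and height 11.
An axis-aligned square enclosing the set must have side ≥ max(width, height).
So the minimum side is max(17, 11) = 17.
Area = 17² = 289.

289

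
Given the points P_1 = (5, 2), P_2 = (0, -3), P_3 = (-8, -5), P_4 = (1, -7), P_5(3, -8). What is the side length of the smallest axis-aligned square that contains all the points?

13

The bounding box has width 13 and height 10.
An axis-aligned square enclosing the set must have side ≥ max(width, height).
So the minimum side is max(13, 10) = 13.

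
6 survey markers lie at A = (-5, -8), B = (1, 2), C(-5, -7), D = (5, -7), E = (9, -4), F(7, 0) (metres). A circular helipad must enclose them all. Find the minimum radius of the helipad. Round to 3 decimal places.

The minimum enclosing circle is determined by three boundary points: A, E, F.
Their circumcentre is (1.75, -5.125) with r² = 53.828125.
The farthest remaining point B is at distance² 51.328125 ≤ 53.828125.
r = √(53.828125) ≈ 7.337.

7.337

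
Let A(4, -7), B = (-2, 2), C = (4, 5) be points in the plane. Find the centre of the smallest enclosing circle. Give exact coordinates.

(3.25, -1)

Side lengths²: AB² = 117, AC² = 144, BC² = 45.
Since AC² = 144 < 117 + 45 = 162, the triangle is acute, so the smallest enclosing circle is the circumcircle.
Circumcentre = (3.25, -1), r² = 36.5625.
Centre = (3.25, -1).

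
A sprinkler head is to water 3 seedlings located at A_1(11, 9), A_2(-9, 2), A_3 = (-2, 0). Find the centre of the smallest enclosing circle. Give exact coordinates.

Side lengths²: A_1A_2² = 449, A_1A_3² = 250, A_2A_3² = 53.
Since A_1A_2² = 449 ≥ 250 + 53 = 303, the angle opposite A_1A_2 is not acute, so the smallest enclosing circle has A_1A_2 as diameter.
Centre = midpoint of A_1A_2 = (1, 5.5), r² = 449/4 = 112.25.
Centre = (1, 5.5).

(1, 5.5)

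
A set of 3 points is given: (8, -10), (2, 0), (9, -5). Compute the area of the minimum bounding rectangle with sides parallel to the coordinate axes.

70

x ranges over [2, 9], width 7.
y ranges over [-10, 0], height 10.
Area = 7 × 10 = 70.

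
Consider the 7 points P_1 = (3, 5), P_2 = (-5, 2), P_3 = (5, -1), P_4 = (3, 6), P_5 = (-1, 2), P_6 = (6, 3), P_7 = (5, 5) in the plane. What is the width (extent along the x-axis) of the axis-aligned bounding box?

max x = 6, min x = -5, so width = 11.

11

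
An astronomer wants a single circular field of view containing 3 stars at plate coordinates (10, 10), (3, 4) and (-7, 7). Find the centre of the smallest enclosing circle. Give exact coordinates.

Call the three points A, B, C in the order given.
Side lengths²: AB² = 85, AC² = 298, BC² = 109.
Since AC² = 298 ≥ 109 + 85 = 194, the angle opposite AC is not acute, so the smallest enclosing circle has AC as diameter.
Centre = midpoint of AC = (1.5, 8.5), r² = 298/4 = 74.5.
Centre = (1.5, 8.5).

(1.5, 8.5)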